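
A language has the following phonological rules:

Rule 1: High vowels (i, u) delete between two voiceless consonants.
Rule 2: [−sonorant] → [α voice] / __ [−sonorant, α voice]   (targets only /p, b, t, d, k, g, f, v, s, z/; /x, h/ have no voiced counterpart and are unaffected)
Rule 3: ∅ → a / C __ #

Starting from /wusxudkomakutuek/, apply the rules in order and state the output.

Rule 1 (high vowel syncope): /u/ is a high vowel flanked by voiceless consonants /k/ and /t/, so it deletes. /wusxudkomakutuek/ → wusxudkomaktuek.
Rule 2 (regressive voicing assimilation): /d/ precedes the voiceless obstruent /k/, so it devoices to [t] by assimilation. /wusxudkomaktuek/ → wusxutkomaktuek.
Rule 3 (final a-epenthesis): the form ends in the consonant /k/, so [a] is inserted word-finally. /wusxutkomaktuek/ → wusxutkomaktueka.

wusxutkomaktueka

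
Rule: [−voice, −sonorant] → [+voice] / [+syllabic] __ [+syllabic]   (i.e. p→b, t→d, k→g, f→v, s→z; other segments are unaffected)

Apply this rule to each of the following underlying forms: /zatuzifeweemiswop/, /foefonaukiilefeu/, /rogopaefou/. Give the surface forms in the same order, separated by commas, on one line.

zaduziveweemiswop, foevonaugiileveu, rogobaevou

/zatuzifeweemiswop/: /t/ is a voiceless obstruent between vowels /a/ and /u/, so it voices to [d]. /f/ is a voiceless obstruent between vowels /i/ and /e/, so it voices to [v]. → [zaduziveweemiswop].
/foefonaukiilefeu/: /f/ is a voiceless obstruent between vowels /e/ and /o/, so it voices to [v]. /k/ is a voiceless obstruent between vowels /u/ and /i/, so it voices to [g]. /f/ is a voiceless obstruent between vowels /e/ and /e/, so it voices to [v]. → [foevonaugiileveu].
/rogopaefou/: /p/ is a voiceless obstruent between vowels /o/ and /a/, so it voices to [b]. /f/ is a voiceless obstruent between vowels /e/ and /o/, so it voices to [v]. → [rogobaevou].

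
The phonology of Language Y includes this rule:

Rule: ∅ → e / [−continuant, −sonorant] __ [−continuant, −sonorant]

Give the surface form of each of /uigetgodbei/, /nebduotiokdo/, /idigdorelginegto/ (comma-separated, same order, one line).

uigetegodebei, nebeduotiokedo, idigedorelginegeto

/uigetgodbei/: /t/ and /g/ form a stop–stop cluster, so [e] is inserted between them. /d/ and /b/ form a stop–stop cluster, so [e] is inserted between them. → [uigetegodebei].
/nebduotiokdo/: /b/ and /d/ form a stop–stop cluster, so [e] is inserted between them. /k/ and /d/ form a stop–stop cluster, so [e] is inserted between them. → [nebeduotiokedo].
/idigdorelginegto/: /g/ and /d/ form a stop–stop cluster, so [e] is inserted between them. /g/ and /t/ form a stop–stop cluster, so [e] is inserted between them. → [idigedorelginegeto].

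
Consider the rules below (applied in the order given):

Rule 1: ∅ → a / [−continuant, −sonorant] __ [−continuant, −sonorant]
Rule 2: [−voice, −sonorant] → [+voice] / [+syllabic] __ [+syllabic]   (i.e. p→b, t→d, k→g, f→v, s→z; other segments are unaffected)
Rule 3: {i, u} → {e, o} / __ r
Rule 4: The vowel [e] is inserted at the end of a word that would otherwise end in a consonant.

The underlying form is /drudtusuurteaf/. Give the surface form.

Rule 1 (stop-cluster a-epenthesis): /d/ and /t/ form a stop–stop cluster, so [a] is inserted between them. /drudtusuurteaf/ → drudatusuurteaf.
Rule 2 (intervocalic voicing): /t/ is a voiceless obstruent between vowels /a/ and /u/, so it voices to [d]. /s/ is a voiceless obstruent between vowels /u/ and /u/, so it voices to [z]. /drudatusuurteaf/ → drudaduzuurteaf.
Rule 3 (pre-rhotic lowering): /u/ is a high vowel immediately before /r/, so it lowers to [o]. /drudaduzuurteaf/ → drudaduzuorteaf.
Rule 4 (final e-epenthesis): the form ends in the consonant /f/, so [e] is inserted word-finally. /drudaduzuorteaf/ → drudaduzuorteafe.

drudaduzuorteafe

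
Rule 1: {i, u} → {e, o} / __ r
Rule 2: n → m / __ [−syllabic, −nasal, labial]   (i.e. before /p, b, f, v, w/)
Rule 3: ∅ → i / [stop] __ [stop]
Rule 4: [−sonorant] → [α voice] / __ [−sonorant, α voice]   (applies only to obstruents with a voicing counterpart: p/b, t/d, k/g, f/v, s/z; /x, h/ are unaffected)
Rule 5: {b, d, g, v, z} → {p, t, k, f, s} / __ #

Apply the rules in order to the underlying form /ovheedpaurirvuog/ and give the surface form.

ofheedipaorervuok

Rule 1 (pre-rhotic lowering): /u/ is a high vowel immediately before /r/, so it lowers to [o]. /i/ is a high vowel immediately before /r/, so it lowers to [e]. /ovheedpaurirvuog/ → ovheedpaorervuog.
Rule 2 (nasal place assimilation): no segment meets the environment; /ovheedpaorervuog/ is unchanged.
Rule 3 (stop-cluster i-epenthesis): /d/ and /p/ form a stop–stop cluster, so [i] is inserted between them. /ovheedpaorervuog/ → ovheedipaorervuog.
Rule 4 (regressive voicing assimilation): /v/ precedes the voiceless obstruent /h/, so it devoices to [f] by assimilation. /ovheedipaorervuog/ → ofheedipaorervuog.
Rule 5 (final devoicing): /g/ is a voiced obstruent in word-final position, so it devoices to [k]. /ofheedipaorervuog/ → ofheedipaorervuok.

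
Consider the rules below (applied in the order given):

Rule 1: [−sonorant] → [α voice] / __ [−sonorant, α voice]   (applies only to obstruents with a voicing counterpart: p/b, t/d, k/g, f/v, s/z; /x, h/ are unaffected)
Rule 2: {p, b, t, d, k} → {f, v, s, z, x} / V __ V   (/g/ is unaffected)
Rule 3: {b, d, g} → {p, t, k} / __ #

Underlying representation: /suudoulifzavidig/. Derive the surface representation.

suuzoulivzavizik

Rule 1 (regressive voicing assimilation): /f/ precedes the voiced obstruent /z/, so it voices to [v] by assimilation. /suudoulifzavidig/ → suudoulivzavidig.
Rule 2 (intervocalic spirantization): /d/ is a stop between vowels /u/ and /o/, so it spirantizes to the fricative [z]. /d/ is a stop between vowels /i/ and /i/, so it spirantizes to the fricative [z]. /suudoulivzavidig/ → suuzoulivzavizig.
Rule 3 (final devoicing): /g/ is a voiced stop in word-final position, so it devoices to [k]. /suuzoulivzavizig/ → suuzoulivzavizik.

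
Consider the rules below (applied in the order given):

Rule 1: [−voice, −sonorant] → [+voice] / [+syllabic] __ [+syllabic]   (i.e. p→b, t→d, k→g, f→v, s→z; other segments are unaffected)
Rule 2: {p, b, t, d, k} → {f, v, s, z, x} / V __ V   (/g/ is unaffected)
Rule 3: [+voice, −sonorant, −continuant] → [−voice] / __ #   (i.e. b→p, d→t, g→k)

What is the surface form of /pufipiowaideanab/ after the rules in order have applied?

puviviowaizeanap

Rule 1 (intervocalic voicing): /f/ is a voiceless obstruent between vowels /u/ and /i/, so it voices to [v]. /p/ is a voiceless obstruent between vowels /i/ and /i/, so it voices to [b]. /pufipiowaideanab/ → puvibiowaideanab.
Rule 2 (intervocalic spirantization): /b/ is a stop between vowels /i/ and /i/, so it spirantizes to the fricative [v]. /d/ is a stop between vowels /i/ and /e/, so it spirantizes to the fricative [z]. /puvibiowaideanab/ → puviviowaizeanab.
Rule 3 (final devoicing): /b/ is a voiced stop in word-final position, so it devoices to [p]. /puviviowaizeanab/ → puviviowaizeanap.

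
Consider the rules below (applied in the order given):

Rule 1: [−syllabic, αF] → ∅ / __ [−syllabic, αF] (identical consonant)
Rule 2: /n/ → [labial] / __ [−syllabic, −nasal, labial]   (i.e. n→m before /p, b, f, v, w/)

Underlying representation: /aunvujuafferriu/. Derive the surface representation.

aumvujuaferiu

Rule 1 (degemination): /ff/ is a geminate; the first /f/ deletes. /rr/ is a geminate; the first /r/ deletes. /aunvujuafferriu/ → aunvujuaferiu.
Rule 2 (nasal place assimilation): /n/ precedes the labial consonant /v/, so it assimilates in place to [m]. /aunvujuaferiu/ → aumvujuaferiu.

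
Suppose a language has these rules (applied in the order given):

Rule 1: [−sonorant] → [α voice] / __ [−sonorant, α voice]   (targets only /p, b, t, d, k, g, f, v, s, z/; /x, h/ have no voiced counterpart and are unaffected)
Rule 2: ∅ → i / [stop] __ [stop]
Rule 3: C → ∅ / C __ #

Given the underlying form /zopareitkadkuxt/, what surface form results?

Rule 1 (regressive voicing assimilation): /d/ precedes the voiceless obstruent /k/, so it devoices to [t] by assimilation. /zopareitkadkuxt/ → zopareitkatkuxt.
Rule 2 (stop-cluster i-epenthesis): /t/ and /k/ form a stop–stop cluster, so [i] is inserted between them. /t/ and /k/ form a stop–stop cluster, so [i] is inserted between them. /zopareitkatkuxt/ → zopareitikatikuxt.
Rule 3 (final cluster simplification): /t/ is the second consonant of a word-final cluster /xt/, so it deletes. /zopareitikatikuxt/ → zopareitikatikux.

zopareitikatikux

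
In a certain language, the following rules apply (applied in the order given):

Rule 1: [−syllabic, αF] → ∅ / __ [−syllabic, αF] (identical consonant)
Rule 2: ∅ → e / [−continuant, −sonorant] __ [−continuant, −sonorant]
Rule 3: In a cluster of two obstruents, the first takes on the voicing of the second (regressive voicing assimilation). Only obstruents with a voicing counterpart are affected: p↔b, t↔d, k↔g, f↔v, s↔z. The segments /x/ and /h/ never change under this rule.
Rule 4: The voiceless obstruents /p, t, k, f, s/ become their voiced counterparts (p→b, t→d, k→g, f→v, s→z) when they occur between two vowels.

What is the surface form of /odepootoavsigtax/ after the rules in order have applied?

Rule 1 (degemination): no segment meets the environment; /odepootoavsigtax/ is unchanged.
Rule 2 (stop-cluster e-epenthesis): /g/ and /t/ form a stop–stop cluster, so [e] is inserted between them. /odepootoavsigtax/ → odepootoavsigetax.
Rule 3 (regressive voicing assimilation): /v/ precedes the voiceless obstruent /s/, so it devoices to [f] by assimilation. /odepootoavsigetax/ → odepootoafsigetax.
Rule 4 (intervocalic voicing): /p/ is a voiceless obstruent between vowels /e/ and /o/, so it voices to [b]. /t/ is a voiceless obstruent between vowels /o/ and /o/, so it voices to [d]. /t/ is a voiceless obstruent between vowels /e/ and /a/, so it voices to [d]. /odepootoafsigetax/ → odeboodoafsigedax.

odeboodoafsigedax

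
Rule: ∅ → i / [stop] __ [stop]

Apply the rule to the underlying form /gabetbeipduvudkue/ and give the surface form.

gabetibeipiduvudikue

/t/ and /b/ form a stop–stop cluster, so [i] is inserted between them.
/p/ and /d/ form a stop–stop cluster, so [i] is inserted between them.
/d/ and /k/ form a stop–stop cluster, so [i] is inserted between them.
Surface form: [gabetibeipiduvudikue].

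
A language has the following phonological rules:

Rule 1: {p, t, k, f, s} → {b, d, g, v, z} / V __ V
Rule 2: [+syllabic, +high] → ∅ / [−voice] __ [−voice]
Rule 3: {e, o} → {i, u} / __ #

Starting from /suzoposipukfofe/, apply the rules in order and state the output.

Rule 1 (intervocalic voicing): /p/ is a voiceless obstruent between vowels /o/ and /o/, so it voices to [b]. /s/ is a voiceless obstruent between vowels /o/ and /i/, so it voices to [z]. /p/ is a voiceless obstruent between vowels /i/ and /u/, so it voices to [b]. /f/ is a voiceless obstruent between vowels /o/ and /e/, so it voices to [v]. /suzoposipukfofe/ → suzobozibukfove.
Rule 2 (high vowel syncope): no segment meets the environment; /suzobozibukfove/ is unchanged.
Rule 3 (final vowel raising): /e/ is a mid vowel in word-final position, so it raises to [i]. /suzobozibukfove/ → suzobozibukfovi.

suzobozibukfovi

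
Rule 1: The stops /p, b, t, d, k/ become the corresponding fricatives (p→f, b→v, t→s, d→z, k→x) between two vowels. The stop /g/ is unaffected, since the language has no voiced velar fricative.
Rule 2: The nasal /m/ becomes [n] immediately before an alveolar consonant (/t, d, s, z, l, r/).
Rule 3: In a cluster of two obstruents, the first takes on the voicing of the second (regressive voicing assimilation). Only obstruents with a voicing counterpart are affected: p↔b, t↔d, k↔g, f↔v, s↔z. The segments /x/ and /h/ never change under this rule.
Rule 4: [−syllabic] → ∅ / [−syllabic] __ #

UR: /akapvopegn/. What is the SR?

axabvofeg

Rule 1 (intervocalic spirantization): /k/ is a stop between vowels /a/ and /a/, so it spirantizes to the fricative [x]. /p/ is a stop between vowels /o/ and /e/, so it spirantizes to the fricative [f]. /akapvopegn/ → axapvofegn.
Rule 2 (nasal place assimilation): no segment meets the environment; /axapvofegn/ is unchanged.
Rule 3 (regressive voicing assimilation): /p/ precedes the voiced obstruent /v/, so it voices to [b] by assimilation. /axapvofegn/ → axabvofegn.
Rule 4 (final cluster simplification): /n/ is the second consonant of a word-final cluster /gn/, so it deletes. /axabvofegn/ → axabvofeg.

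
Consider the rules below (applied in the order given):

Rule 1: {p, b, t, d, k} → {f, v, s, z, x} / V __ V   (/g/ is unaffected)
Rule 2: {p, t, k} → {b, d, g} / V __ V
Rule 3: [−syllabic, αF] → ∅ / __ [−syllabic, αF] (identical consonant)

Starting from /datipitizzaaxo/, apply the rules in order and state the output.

dasifisizaaxo

Rule 1 (intervocalic spirantization): /t/ is a stop between vowels /a/ and /i/, so it spirantizes to the fricative [s]. /p/ is a stop between vowels /i/ and /i/, so it spirantizes to the fricative [f]. /t/ is a stop between vowels /i/ and /i/, so it spirantizes to the fricative [s]. /datipitizzaaxo/ → dasifisizzaaxo.
Rule 2 (intervocalic voicing): no segment meets the environment; /dasifisizzaaxo/ is unchanged.
Rule 3 (degemination): /zz/ is a geminate; the first /z/ deletes. /dasifisizzaaxo/ → dasifisizaaxo.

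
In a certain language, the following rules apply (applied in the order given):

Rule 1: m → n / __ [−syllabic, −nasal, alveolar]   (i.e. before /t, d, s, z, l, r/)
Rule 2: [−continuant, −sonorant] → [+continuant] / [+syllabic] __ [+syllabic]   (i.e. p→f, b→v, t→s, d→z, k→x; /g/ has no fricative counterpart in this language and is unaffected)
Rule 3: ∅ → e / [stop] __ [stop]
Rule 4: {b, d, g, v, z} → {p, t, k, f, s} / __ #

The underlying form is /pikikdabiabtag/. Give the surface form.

pixikedaviabetak

Rule 1 (nasal place assimilation): no segment meets the environment; /pikikdabiabtag/ is unchanged.
Rule 2 (intervocalic spirantization): /k/ is a stop between vowels /i/ and /i/, so it spirantizes to the fricative [x]. /b/ is a stop between vowels /a/ and /i/, so it spirantizes to the fricative [v]. /pikikdabiabtag/ → pixikdaviabtag.
Rule 3 (stop-cluster e-epenthesis): /k/ and /d/ form a stop–stop cluster, so [e] is inserted between them. /b/ and /t/ form a stop–stop cluster, so [e] is inserted between them. /pixikdaviabtag/ → pixikedaviabetag.
Rule 4 (final devoicing): /g/ is a voiced obstruent in word-final position, so it devoices to [k]. /pixikedaviabetag/ → pixikedaviabetak.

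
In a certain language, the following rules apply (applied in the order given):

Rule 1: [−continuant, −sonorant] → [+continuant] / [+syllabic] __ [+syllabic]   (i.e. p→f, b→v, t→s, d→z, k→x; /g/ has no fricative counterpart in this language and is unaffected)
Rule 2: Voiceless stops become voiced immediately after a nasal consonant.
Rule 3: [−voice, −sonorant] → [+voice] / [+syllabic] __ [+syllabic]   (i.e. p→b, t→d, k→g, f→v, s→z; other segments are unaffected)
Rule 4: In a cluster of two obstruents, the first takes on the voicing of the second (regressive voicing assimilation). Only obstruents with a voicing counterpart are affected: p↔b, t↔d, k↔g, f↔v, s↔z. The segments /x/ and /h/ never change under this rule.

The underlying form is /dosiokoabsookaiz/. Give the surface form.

dozioxoapsooxaiz

Rule 1 (intervocalic spirantization): /k/ is a stop between vowels /o/ and /o/, so it spirantizes to the fricative [x]. /k/ is a stop between vowels /o/ and /a/, so it spirantizes to the fricative [x]. /dosiokoabsookaiz/ → dosioxoabsooxaiz.
Rule 2 (post-nasal voicing): no segment meets the environment; /dosioxoabsooxaiz/ is unchanged.
Rule 3 (intervocalic voicing): /s/ is a voiceless obstruent between vowels /o/ and /i/, so it voices to [z]. /dosioxoabsooxaiz/ → dozioxoabsooxaiz.
Rule 4 (regressive voicing assimilation): /b/ precedes the voiceless obstruent /s/, so it devoices to [p] by assimilation. /dozioxoabsooxaiz/ → dozioxoapsooxaiz.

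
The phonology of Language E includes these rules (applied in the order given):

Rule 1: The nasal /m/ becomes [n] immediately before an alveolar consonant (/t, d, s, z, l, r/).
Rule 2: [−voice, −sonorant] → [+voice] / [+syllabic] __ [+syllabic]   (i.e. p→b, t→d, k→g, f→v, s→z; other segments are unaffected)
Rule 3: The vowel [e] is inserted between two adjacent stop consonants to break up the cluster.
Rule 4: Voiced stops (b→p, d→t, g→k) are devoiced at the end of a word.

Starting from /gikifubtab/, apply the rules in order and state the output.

Rule 1 (nasal place assimilation): no segment meets the environment; /gikifubtab/ is unchanged.
Rule 2 (intervocalic voicing): /k/ is a voiceless obstruent between vowels /i/ and /i/, so it voices to [g]. /f/ is a voiceless obstruent between vowels /i/ and /u/, so it voices to [v]. /gikifubtab/ → gigivubtab.
Rule 3 (stop-cluster e-epenthesis): /b/ and /t/ form a stop–stop cluster, so [e] is inserted between them. /gigivubtab/ → gigivubetab.
Rule 4 (final devoicing): /b/ is a voiced stop in word-final position, so it devoices to [p]. /gigivubetab/ → gigivubetap.

gigivubetap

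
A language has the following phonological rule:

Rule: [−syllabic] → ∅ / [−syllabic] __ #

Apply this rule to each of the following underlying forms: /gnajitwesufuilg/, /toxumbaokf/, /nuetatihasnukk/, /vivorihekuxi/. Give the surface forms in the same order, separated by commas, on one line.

/gnajitwesufuilg/: /g/ is the second consonant of a word-final cluster /lg/, so it deletes. → [gnajitwesufuil].
/toxumbaokf/: /f/ is the second consonant of a word-final cluster /kf/, so it deletes. → [toxumbaok].
/nuetatihasnukk/: /k/ is the second consonant of a word-final cluster /kk/, so it deletes. → [nuetatihasnuk].
/vivorihekuxi/: the rule's environment is not met; surfaces unchanged as [vivorihekuxi].

gnajitwesufuil, toxumbaok, nuetatihasnuk, vivorihekuxi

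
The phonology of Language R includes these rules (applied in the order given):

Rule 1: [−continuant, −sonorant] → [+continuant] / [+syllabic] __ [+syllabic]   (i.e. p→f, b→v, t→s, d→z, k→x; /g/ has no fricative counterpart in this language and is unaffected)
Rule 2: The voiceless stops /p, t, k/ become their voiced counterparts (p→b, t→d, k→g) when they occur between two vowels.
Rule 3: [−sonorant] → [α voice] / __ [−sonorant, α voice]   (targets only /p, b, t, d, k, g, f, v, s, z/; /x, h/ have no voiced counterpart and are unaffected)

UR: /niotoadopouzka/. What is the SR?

Rule 1 (intervocalic spirantization): /t/ is a stop between vowels /o/ and /o/, so it spirantizes to the fricative [s]. /d/ is a stop between vowels /a/ and /o/, so it spirantizes to the fricative [z]. /p/ is a stop between vowels /o/ and /o/, so it spirantizes to the fricative [f]. /niotoadopouzka/ → niosoazofouzka.
Rule 2 (intervocalic voicing): no segment meets the environment; /niosoazofouzka/ is unchanged.
Rule 3 (regressive voicing assimilation): /z/ precedes the voiceless obstruent /k/, so it devoices to [s] by assimilation. /niosoazofouzka/ → niosoazofouska.

niosoazofouska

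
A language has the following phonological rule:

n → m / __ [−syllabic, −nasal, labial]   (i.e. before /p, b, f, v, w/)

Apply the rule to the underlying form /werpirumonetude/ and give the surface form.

werpirumonetude

No segment of /werpirumonetude/ meets the structural description of the rule, so the form surfaces unchanged.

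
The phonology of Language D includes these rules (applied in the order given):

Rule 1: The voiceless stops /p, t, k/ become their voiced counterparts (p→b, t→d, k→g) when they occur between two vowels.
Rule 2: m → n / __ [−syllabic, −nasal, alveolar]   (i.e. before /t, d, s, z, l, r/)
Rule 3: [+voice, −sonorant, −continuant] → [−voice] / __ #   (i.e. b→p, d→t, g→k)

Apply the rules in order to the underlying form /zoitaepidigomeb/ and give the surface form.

zoidaebidigomep

Rule 1 (intervocalic voicing): /t/ is a voiceless stop between vowels /i/ and /a/, so it voices to [d]. /p/ is a voiceless stop between vowels /e/ and /i/, so it voices to [b]. /zoitaepidigomeb/ → zoidaebidigomeb.
Rule 2 (nasal place assimilation): no segment meets the environment; /zoidaebidigomeb/ is unchanged.
Rule 3 (final devoicing): /b/ is a voiced stop in word-final position, so it devoices to [p]. /zoidaebidigomeb/ → zoidaebidigomep.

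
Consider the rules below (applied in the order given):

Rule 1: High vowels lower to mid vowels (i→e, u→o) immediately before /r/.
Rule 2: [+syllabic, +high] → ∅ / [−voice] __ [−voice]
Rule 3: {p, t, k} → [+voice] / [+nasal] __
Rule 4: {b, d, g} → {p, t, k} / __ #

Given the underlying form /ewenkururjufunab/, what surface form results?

Rule 1 (pre-rhotic lowering): /u/ is a high vowel immediately before /r/, so it lowers to [o]. /u/ is a high vowel immediately before /r/, so it lowers to [o]. /ewenkururjufunab/ → ewenkororjufunab.
Rule 2 (high vowel syncope): no segment meets the environment; /ewenkororjufunab/ is unchanged.
Rule 3 (post-nasal voicing): /k/ is a voiceless stop immediately after the nasal /n/, so it voices to [g]. /ewenkororjufunab/ → ewengororjufunab.
Rule 4 (final devoicing): /b/ is a voiced stop in word-final position, so it devoices to [p]. /ewengororjufunab/ → ewengororjufunap.

ewengororjufunap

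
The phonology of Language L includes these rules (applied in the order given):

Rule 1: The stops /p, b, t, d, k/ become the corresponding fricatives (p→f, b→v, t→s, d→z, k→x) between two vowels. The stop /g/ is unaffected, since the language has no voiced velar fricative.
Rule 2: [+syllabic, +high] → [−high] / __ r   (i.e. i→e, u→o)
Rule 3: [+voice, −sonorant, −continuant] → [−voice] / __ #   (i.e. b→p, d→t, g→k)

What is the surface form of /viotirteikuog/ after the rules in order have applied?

vioserteixuok

Rule 1 (intervocalic spirantization): /t/ is a stop between vowels /o/ and /i/, so it spirantizes to the fricative [s]. /k/ is a stop between vowels /i/ and /u/, so it spirantizes to the fricative [x]. /viotirteikuog/ → viosirteixuog.
Rule 2 (pre-rhotic lowering): /i/ is a high vowel immediately before /r/, so it lowers to [e]. /viosirteixuog/ → vioserteixuog.
Rule 3 (final devoicing): /g/ is a voiced stop in word-final position, so it devoices to [k]. /vioserteixuog/ → vioserteixuok.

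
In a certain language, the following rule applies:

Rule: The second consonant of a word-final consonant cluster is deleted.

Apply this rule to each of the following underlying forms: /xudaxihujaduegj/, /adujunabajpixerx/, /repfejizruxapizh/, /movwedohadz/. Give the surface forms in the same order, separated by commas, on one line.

xudaxihujadueg, adujunabajpixer, repfejizruxapiz, movwedohad

/xudaxihujaduegj/: /j/ is the second consonant of a word-final cluster /gj/, so it deletes. → [xudaxihujadueg].
/adujunabajpixerx/: /x/ is the second consonant of a word-final cluster /rx/, so it deletes. → [adujunabajpixer].
/repfejizruxapizh/: /h/ is the second consonant of a word-final cluster /zh/, so it deletes. → [repfejizruxapiz].
/movwedohadz/: /z/ is the second consonant of a word-final cluster /dz/, so it deletes. → [movwedohad].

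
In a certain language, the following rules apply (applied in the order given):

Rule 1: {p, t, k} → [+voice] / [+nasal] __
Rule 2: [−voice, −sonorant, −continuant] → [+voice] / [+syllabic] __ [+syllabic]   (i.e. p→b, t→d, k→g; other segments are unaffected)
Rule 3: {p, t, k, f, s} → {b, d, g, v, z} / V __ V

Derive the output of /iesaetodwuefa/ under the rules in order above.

iezaedodwueva

Rule 1 (post-nasal voicing): no segment meets the environment; /iesaetodwuefa/ is unchanged.
Rule 2 (intervocalic voicing): /t/ is a voiceless stop between vowels /e/ and /o/, so it voices to [d]. /iesaetodwuefa/ → iesaedodwuefa.
Rule 3 (intervocalic voicing): /s/ is a voiceless obstruent between vowels /e/ and /a/, so it voices to [z]. /f/ is a voiceless obstruent between vowels /e/ and /a/, so it voices to [v]. /iesaedodwuefa/ → iezaedodwueva.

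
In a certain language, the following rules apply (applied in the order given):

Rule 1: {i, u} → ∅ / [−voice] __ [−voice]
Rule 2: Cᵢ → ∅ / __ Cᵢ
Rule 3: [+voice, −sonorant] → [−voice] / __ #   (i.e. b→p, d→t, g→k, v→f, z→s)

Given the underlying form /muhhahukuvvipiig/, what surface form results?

muhahkuvipiik

Rule 1 (high vowel syncope): /u/ is a high vowel flanked by voiceless consonants /h/ and /k/, so it deletes. /muhhahukuvvipiig/ → muhhahkuvvipiig.
Rule 2 (degemination): /hh/ is a geminate; the first /h/ deletes. /vv/ is a geminate; the first /v/ deletes. /muhhahkuvvipiig/ → muhahkuvipiig.
Rule 3 (final devoicing): /g/ is a voiced obstruent in word-final position, so it devoices to [k]. /muhahkuvipiig/ → muhahkuvipiik.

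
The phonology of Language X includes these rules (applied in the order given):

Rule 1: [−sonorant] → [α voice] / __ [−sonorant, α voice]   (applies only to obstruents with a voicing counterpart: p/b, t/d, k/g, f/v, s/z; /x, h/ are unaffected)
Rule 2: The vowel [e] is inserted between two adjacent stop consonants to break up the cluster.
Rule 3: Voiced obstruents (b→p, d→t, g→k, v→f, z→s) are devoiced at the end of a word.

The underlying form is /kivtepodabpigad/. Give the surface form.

Rule 1 (regressive voicing assimilation): /v/ precedes the voiceless obstruent /t/, so it devoices to [f] by assimilation. /b/ precedes the voiceless obstruent /p/, so it devoices to [p] by assimilation. /kivtepodabpigad/ → kiftepodappigad.
Rule 2 (stop-cluster e-epenthesis): /p/ and /p/ form a stop–stop cluster, so [e] is inserted between them. /kiftepodappigad/ → kiftepodapepigad.
Rule 3 (final devoicing): /d/ is a voiced obstruent in word-final position, so it devoices to [t]. /kiftepodapepigad/ → kiftepodapepigat.

kiftepodapepigat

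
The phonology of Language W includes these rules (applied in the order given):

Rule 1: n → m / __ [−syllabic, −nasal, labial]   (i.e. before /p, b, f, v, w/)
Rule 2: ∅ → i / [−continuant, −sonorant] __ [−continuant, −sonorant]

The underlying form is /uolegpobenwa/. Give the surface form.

Rule 1 (nasal place assimilation): /n/ precedes the labial consonant /w/, so it assimilates in place to [m]. /uolegpobenwa/ → uolegpobemwa.
Rule 2 (stop-cluster i-epenthesis): /g/ and /p/ form a stop–stop cluster, so [i] is inserted between them. /uolegpobemwa/ → uolegipobemwa.

uolegipobemwa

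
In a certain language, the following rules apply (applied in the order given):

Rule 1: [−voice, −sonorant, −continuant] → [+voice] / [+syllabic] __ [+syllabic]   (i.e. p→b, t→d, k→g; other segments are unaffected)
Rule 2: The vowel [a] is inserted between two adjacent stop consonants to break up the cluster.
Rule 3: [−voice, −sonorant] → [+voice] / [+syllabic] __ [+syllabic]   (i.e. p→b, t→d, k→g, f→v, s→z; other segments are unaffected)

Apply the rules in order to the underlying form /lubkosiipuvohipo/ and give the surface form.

Rule 1 (intervocalic voicing): /p/ is a voiceless stop between vowels /i/ and /u/, so it voices to [b]. /p/ is a voiceless stop between vowels /i/ and /o/, so it voices to [b]. /lubkosiipuvohipo/ → lubkosiibuvohibo.
Rule 2 (stop-cluster a-epenthesis): /b/ and /k/ form a stop–stop cluster, so [a] is inserted between them. /lubkosiibuvohibo/ → lubakosiibuvohibo.
Rule 3 (intervocalic voicing): /k/ is a voiceless obstruent between vowels /a/ and /o/, so it voices to [g]. /s/ is a voiceless obstruent between vowels /o/ and /i/, so it voices to [z]. /lubakosiibuvohibo/ → lubagoziibuvohibo.

lubagoziibuvohibo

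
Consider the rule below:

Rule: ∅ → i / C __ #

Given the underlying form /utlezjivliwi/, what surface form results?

utlezjivliwi

No segment of /utlezjivliwi/ meets the structural description of the rule, so the form surfaces unchanged.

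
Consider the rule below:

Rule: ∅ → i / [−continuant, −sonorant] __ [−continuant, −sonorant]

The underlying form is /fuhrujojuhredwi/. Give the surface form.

No segment of /fuhrujojuhredwi/ meets the structural description of the rule, so the form surfaces unchanged.

fuhrujojuhredwi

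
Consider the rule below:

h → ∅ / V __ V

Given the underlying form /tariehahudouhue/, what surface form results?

/h/ occurs between vowels /e/ and /a/, so it deletes.
/h/ occurs between vowels /a/ and /u/, so it deletes.
/h/ occurs between vowels /u/ and /u/, so it deletes.
Surface form: [tarieaudouue].

tarieaudouue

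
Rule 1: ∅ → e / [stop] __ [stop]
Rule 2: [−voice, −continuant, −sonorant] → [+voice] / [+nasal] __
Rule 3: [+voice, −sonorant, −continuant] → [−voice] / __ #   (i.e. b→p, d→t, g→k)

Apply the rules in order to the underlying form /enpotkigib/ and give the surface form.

Rule 1 (stop-cluster e-epenthesis): /t/ and /k/ form a stop–stop cluster, so [e] is inserted between them. /enpotkigib/ → enpotekigib.
Rule 2 (post-nasal voicing): /p/ is a voiceless stop immediately after the nasal /n/, so it voices to [b]. /enpotekigib/ → enbotekigib.
Rule 3 (final devoicing): /b/ is a voiced stop in word-final position, so it devoices to [p]. /enbotekigib/ → enbotekigip.

enbotekigip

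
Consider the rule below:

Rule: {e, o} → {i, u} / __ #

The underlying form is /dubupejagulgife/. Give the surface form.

Scanning /dubupejagulgife/: /e/ at position 6 is not in the conditioning environment; /e/ is a mid vowel in word-final position, so it raises to [i].
Result: [dubupejagulgifi].

dubupejagulgifi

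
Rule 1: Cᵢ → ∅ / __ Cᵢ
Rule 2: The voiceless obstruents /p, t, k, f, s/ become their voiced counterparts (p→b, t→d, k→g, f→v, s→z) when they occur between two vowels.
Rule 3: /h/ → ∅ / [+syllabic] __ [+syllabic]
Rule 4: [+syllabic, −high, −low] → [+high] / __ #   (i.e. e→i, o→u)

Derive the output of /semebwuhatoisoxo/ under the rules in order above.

semebwuadoizoxu

Rule 1 (degemination): no segment meets the environment; /semebwuhatoisoxo/ is unchanged.
Rule 2 (intervocalic voicing): /t/ is a voiceless obstruent between vowels /a/ and /o/, so it voices to [d]. /s/ is a voiceless obstruent between vowels /i/ and /o/, so it voices to [z]. /semebwuhatoisoxo/ → semebwuhadoizoxo.
Rule 3 (intervocalic h-deletion): /h/ occurs between vowels /u/ and /a/, so it deletes. /semebwuhadoizoxo/ → semebwuadoizoxo.
Rule 4 (final vowel raising): /o/ is a mid vowel in word-final position, so it raises to [u]. /semebwuadoizoxo/ → semebwuadoizoxu.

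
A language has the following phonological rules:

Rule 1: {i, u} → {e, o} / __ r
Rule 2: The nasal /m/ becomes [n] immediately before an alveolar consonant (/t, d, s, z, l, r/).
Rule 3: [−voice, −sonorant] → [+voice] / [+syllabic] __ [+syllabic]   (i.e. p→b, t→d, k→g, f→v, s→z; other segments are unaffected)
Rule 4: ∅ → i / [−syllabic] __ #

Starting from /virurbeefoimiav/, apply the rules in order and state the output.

verorbeevoimiavi

Rule 1 (pre-rhotic lowering): /i/ is a high vowel immediately before /r/, so it lowers to [e]. /u/ is a high vowel immediately before /r/, so it lowers to [o]. /virurbeefoimiav/ → verorbeefoimiav.
Rule 2 (nasal place assimilation): no segment meets the environment; /verorbeefoimiav/ is unchanged.
Rule 3 (intervocalic voicing): /f/ is a voiceless obstruent between vowels /e/ and /o/, so it voices to [v]. /verorbeefoimiav/ → verorbeevoimiav.
Rule 4 (final i-epenthesis): the form ends in the consonant /v/, so [i] is inserted word-finally. /verorbeevoimiav/ → verorbeevoimiavi.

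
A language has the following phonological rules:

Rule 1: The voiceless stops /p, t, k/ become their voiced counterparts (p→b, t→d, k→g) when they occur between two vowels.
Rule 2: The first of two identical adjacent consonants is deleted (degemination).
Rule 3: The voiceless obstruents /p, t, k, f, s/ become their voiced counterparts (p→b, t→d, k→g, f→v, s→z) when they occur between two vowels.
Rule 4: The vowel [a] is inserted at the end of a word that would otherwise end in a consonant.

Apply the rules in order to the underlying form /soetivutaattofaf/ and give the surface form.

Rule 1 (intervocalic voicing): /t/ is a voiceless stop between vowels /e/ and /i/, so it voices to [d]. /t/ is a voiceless stop between vowels /u/ and /a/, so it voices to [d]. /soetivutaattofaf/ → soedivudaattofaf.
Rule 2 (degemination): /tt/ is a geminate; the first /t/ deletes. /soedivudaattofaf/ → soedivudaatofaf.
Rule 3 (intervocalic voicing): /t/ is a voiceless obstruent between vowels /a/ and /o/, so it voices to [d]. /f/ is a voiceless obstruent between vowels /o/ and /a/, so it voices to [v]. /soedivudaatofaf/ → soedivudaadovaf.
Rule 4 (final a-epenthesis): the form ends in the consonant /f/, so [a] is inserted word-finally. /soedivudaadovaf/ → soedivudaadovafa.

soedivudaadovafa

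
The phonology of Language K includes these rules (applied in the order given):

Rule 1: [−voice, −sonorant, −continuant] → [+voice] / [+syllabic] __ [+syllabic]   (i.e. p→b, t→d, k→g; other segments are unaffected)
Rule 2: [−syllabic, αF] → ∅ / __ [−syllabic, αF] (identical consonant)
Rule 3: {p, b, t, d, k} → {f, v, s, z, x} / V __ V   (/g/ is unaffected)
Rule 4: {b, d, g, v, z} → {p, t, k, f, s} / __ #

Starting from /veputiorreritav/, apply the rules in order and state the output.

vevuziorerizaf

Rule 1 (intervocalic voicing): /p/ is a voiceless stop between vowels /e/ and /u/, so it voices to [b]. /t/ is a voiceless stop between vowels /u/ and /i/, so it voices to [d]. /t/ is a voiceless stop between vowels /i/ and /a/, so it voices to [d]. /veputiorreritav/ → vebudiorreridav.
Rule 2 (degemination): /rr/ is a geminate; the first /r/ deletes. /vebudiorreridav/ → vebudioreridav.
Rule 3 (intervocalic spirantization): /b/ is a stop between vowels /e/ and /u/, so it spirantizes to the fricative [v]. /d/ is a stop between vowels /u/ and /i/, so it spirantizes to the fricative [z]. /d/ is a stop between vowels /i/ and /a/, so it spirantizes to the fricative [z]. /vebudioreridav/ → vevuziorerizav.
Rule 4 (final devoicing): /v/ is a voiced obstruent in word-final position, so it devoices to [f]. /vevuziorerizav/ → vevuziorerizaf.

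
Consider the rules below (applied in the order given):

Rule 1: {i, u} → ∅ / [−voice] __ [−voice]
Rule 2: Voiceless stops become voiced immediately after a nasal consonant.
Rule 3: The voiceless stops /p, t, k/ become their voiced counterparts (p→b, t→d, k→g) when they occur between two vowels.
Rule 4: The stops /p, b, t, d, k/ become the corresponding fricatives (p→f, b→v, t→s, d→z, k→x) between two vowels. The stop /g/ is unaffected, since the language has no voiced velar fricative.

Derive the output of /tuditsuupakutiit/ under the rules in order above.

tuzitsuuvaktiit

Rule 1 (high vowel syncope): /u/ is a high vowel flanked by voiceless consonants /k/ and /t/, so it deletes. /tuditsuupakutiit/ → tuditsuupaktiit.
Rule 2 (post-nasal voicing): no segment meets the environment; /tuditsuupaktiit/ is unchanged.
Rule 3 (intervocalic voicing): /p/ is a voiceless stop between vowels /u/ and /a/, so it voices to [b]. /tuditsuupaktiit/ → tuditsuubaktiit.
Rule 4 (intervocalic spirantization): /d/ is a stop between vowels /u/ and /i/, so it spirantizes to the fricative [z]. /b/ is a stop between vowels /u/ and /a/, so it spirantizes to the fricative [v]. /tuditsuubaktiit/ → tuzitsuuvaktiit.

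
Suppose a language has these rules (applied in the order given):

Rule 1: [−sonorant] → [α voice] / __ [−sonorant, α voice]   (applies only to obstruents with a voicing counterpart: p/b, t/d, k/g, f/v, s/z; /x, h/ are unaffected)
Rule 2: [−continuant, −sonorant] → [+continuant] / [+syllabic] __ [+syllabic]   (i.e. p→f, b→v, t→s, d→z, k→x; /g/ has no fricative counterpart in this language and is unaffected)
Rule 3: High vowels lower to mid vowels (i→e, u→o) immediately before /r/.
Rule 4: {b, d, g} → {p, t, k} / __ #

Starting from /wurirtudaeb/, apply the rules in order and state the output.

Rule 1 (regressive voicing assimilation): no segment meets the environment; /wurirtudaeb/ is unchanged.
Rule 2 (intervocalic spirantization): /d/ is a stop between vowels /u/ and /a/, so it spirantizes to the fricative [z]. /wurirtudaeb/ → wurirtuzaeb.
Rule 3 (pre-rhotic lowering): /u/ is a high vowel immediately before /r/, so it lowers to [o]. /i/ is a high vowel immediately before /r/, so it lowers to [e]. /wurirtuzaeb/ → worertuzaeb.
Rule 4 (final devoicing): /b/ is a voiced stop in word-final position, so it devoices to [p]. /worertuzaeb/ → worertuzaep.

worertuzaep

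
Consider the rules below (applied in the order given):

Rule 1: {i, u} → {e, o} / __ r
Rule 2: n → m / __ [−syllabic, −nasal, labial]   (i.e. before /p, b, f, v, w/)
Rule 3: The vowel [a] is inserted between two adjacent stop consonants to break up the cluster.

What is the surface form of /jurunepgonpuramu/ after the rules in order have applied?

Rule 1 (pre-rhotic lowering): /u/ is a high vowel immediately before /r/, so it lowers to [o]. /u/ is a high vowel immediately before /r/, so it lowers to [o]. /jurunepgonpuramu/ → jorunepgonporamu.
Rule 2 (nasal place assimilation): /n/ precedes the labial consonant /p/, so it assimilates in place to [m]. /jorunepgonporamu/ → jorunepgomporamu.
Rule 3 (stop-cluster a-epenthesis): /p/ and /g/ form a stop–stop cluster, so [a] is inserted between them. /jorunepgomporamu/ → jorunepagomporamu.

jorunepagomporamu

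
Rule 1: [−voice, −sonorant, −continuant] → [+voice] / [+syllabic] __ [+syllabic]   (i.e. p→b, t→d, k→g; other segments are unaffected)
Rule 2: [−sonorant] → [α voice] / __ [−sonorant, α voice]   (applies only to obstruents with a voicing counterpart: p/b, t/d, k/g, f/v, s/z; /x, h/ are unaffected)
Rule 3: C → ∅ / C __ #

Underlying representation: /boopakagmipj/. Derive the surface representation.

boobagagmip

Rule 1 (intervocalic voicing): /p/ is a voiceless stop between vowels /o/ and /a/, so it voices to [b]. /k/ is a voiceless stop between vowels /a/ and /a/, so it voices to [g]. /boopakagmipj/ → boobagagmipj.
Rule 2 (regressive voicing assimilation): no segment meets the environment; /boobagagmipj/ is unchanged.
Rule 3 (final cluster simplification): /j/ is the second consonant of a word-final cluster /pj/, so it deletes. /boobagagmipj/ → boobagagmip.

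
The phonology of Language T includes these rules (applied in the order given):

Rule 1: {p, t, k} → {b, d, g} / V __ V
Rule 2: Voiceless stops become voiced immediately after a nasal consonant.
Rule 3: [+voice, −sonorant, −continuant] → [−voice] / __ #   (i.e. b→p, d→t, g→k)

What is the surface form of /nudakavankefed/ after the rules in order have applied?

Rule 1 (intervocalic voicing): /k/ is a voiceless stop between vowels /a/ and /a/, so it voices to [g]. /nudakavankefed/ → nudagavankefed.
Rule 2 (post-nasal voicing): /k/ is a voiceless stop immediately after the nasal /n/, so it voices to [g]. /nudagavankefed/ → nudagavangefed.
Rule 3 (final devoicing): /d/ is a voiced stop in word-final position, so it devoices to [t]. /nudagavangefed/ → nudagavangefet.

nudagavangefet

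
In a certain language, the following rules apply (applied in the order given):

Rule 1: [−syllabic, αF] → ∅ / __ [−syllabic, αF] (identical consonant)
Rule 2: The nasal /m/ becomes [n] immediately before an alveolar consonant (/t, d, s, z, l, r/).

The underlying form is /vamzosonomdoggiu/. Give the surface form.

vanzosonondogiu

Rule 1 (degemination): /gg/ is a geminate; the first /g/ deletes. /vamzosonomdoggiu/ → vamzosonomdogiu.
Rule 2 (nasal place assimilation): /m/ precedes the alveolar consonant /z/, so it assimilates in place to [n]. /m/ precedes the alveolar consonant /d/, so it assimilates in place to [n]. /vamzosonomdogiu/ → vanzosonondogiu.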